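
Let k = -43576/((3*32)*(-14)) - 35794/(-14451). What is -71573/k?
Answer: -19306959896/9414221 ≈ -2050.8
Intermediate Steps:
k = 9414221/269752 (k = -43576/(96*(-14)) - 35794*(-1/14451) = -43576/(-1344) + 35794/14451 = -43576*(-1/1344) + 35794/14451 = 5447/168 + 35794/14451 = 9414221/269752 ≈ 34.900)
-71573/k = -71573/9414221/269752 = -71573*269752/9414221 = -19306959896/9414221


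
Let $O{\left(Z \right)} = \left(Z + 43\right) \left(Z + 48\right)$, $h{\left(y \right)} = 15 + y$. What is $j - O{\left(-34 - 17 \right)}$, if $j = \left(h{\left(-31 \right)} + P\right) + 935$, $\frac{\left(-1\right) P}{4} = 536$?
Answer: $-1249$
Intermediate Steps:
$P = -2144$ ($P = \left(-4\right) 536 = -2144$)
$j = -1225$ ($j = \left(\left(15 - 31\right) - 2144\right) + 935 = \left(-16 - 2144\right) + 935 = -2160 + 935 = -1225$)
$O{\left(Z \right)} = \left(43 + Z\right) \left(48 + Z\right)$
$j - O{\left(-34 - 17 \right)} = -1225 - \left(2064 + \left(-34 - 17\right)^{2} + 91 \left(-34 - 17\right)\right) = -1225 - \left(2064 + \left(-51\right)^{2} + 91 \left(-51\right)\right) = -1225 - \left(2064 + 2601 - 4641\right) = -1225 - 24 = -1249$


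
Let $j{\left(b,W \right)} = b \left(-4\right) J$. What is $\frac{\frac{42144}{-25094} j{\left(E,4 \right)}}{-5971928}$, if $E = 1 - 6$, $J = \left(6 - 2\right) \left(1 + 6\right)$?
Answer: $\frac{1475040}{9366222577} \approx 0.00015749$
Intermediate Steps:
$J = 28$ ($J = 4 \cdot 7 = 28$)
$E = -5$ ($E = 1 - 6 = -5$)
$j{\left(b,W \right)} = - 112 b$ ($j{\left(b,W \right)} = b \left(-4\right) 28 = - 4 b 28 = - 112 b$)
$\frac{\frac{42144}{-25094} j{\left(E,4 \right)}}{-5971928} = \frac{\frac{42144}{-25094} \left(\left(-112\right) \left(-5\right)\right)}{-5971928} = 42144 \left(- \frac{1}{25094}\right) 560 \left(- \frac{1}{5971928}\right) = \left(- \frac{21072}{12547}\right) 560 \left(- \frac{1}{5971928}\right) = \left(- \frac{11800320}{12547}\right) \left(- \frac{1}{5971928}\right) = \frac{1475040}{9366222577}$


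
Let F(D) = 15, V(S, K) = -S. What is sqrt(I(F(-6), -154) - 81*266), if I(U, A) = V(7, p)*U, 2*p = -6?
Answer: I*sqrt(21651) ≈ 147.14*I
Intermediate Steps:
p = -3 (p = (1/2)*(-6) = -3)
I(U, A) = -7*U (I(U, A) = (-1*7)*U = -7*U)
sqrt(I(F(-6), -154) - 81*266) = sqrt(-7*15 - 81*266) = sqrt(-105 - 21546) = sqrt(-21651) = I*sqrt(21651)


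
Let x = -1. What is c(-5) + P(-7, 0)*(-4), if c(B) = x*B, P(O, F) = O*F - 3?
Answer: 17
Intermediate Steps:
P(O, F) = -3 + F*O (P(O, F) = F*O - 3 = -3 + F*O)
c(B) = -B
c(-5) + P(-7, 0)*(-4) = -1*(-5) + (-3 + 0*(-7))*(-4) = 5 + (-3 + 0)*(-4) = 5 - 3*(-4) = 5 + 12 = 17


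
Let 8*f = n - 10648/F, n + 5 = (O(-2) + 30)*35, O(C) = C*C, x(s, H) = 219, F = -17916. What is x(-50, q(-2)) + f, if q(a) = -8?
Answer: 13157485/35832 ≈ 367.20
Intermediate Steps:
O(C) = C²
n = 1185 (n = -5 + ((-2)² + 30)*35 = -5 + (4 + 30)*35 = -5 + 34*35 = -5 + 1190 = 1185)
f = 5310277/35832 (f = (1185 - 10648/(-17916))/8 = (1185 - 10648*(-1/17916))/8 = (1185 + 2662/4479)/8 = (⅛)*(5310277/4479) = 5310277/35832 ≈ 148.20)
x(-50, q(-2)) + f = 219 + 5310277/35832 = 13157485/35832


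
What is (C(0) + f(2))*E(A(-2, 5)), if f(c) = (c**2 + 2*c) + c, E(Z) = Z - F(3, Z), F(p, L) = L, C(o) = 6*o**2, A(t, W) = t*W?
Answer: 0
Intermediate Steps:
A(t, W) = W*t
E(Z) = 0 (E(Z) = Z - Z = 0)
f(c) = c**2 + 3*c
(C(0) + f(2))*E(A(-2, 5)) = (6*0**2 + 2*(3 + 2))*0 = (6*0 + 2*5)*0 = (0 + 10)*0 = 10*0 = 0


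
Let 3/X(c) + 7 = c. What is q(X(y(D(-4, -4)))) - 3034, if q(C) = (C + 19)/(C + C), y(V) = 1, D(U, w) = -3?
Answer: -6105/2 ≈ -3052.5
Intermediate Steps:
X(c) = 3/(-7 + c)
q(C) = (19 + C)/(2*C) (q(C) = (19 + C)/((2*C)) = (19 + C)*(1/(2*C)) = (19 + C)/(2*C))
q(X(y(D(-4, -4)))) - 3034 = (19 + 3/(-7 + 1))/(2*((3/(-7 + 1)))) - 3034 = (19 + 3/(-6))/(2*((3/(-6)))) - 3034 = (19 + 3*(-⅙))/(2*((3*(-⅙)))) - 3034 = (19 - ½)/(2*(-½)) - 3034 = (½)*(-2)*(37/2) - 3034 = -37/2 - 3034 = -6105/2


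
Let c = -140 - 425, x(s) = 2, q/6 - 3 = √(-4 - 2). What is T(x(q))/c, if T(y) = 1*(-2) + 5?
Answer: -3/565 ≈ -0.0053097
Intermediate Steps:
q = 18 + 6*I*√6 (q = 18 + 6*√(-4 - 2) = 18 + 6*√(-6) = 18 + 6*(I*√6) = 18 + 6*I*√6 ≈ 18.0 + 14.697*I)
T(y) = 3 (T(y) = -2 + 5 = 3)
c = -565
T(x(q))/c = 3/(-565) = 3*(-1/565) = -3/565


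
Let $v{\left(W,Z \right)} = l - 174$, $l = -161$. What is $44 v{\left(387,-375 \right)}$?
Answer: $-14740$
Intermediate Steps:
$v{\left(W,Z \right)} = -335$ ($v{\left(W,Z \right)} = -161 - 174 = -335$)
$44 v{\left(387,-375 \right)} = 44 \left(-335\right) = -14740$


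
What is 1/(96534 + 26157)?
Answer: 1/122691 ≈ 8.1506e-6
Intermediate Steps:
1/(96534 + 26157) = 1/122691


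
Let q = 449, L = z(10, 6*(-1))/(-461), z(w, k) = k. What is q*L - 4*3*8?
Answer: -41562/461 ≈ -90.156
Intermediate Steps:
L = 6/461 (L = (6*(-1))/(-461) = -6*(-1/461) = 6/461 ≈ 0.013015)
q*L - 4*3*8 = 449*(6/461) - 4*3*8 = 2694/461 - 12*8 = 2694/461 - 96 = -41562/461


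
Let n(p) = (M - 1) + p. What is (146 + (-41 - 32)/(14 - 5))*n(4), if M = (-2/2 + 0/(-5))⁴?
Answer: 4964/9 ≈ 551.56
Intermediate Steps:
M = 1 (M = (-2*½ + 0*(-⅕))⁴ = (-1 + 0)⁴ = (-1)⁴ = 1)
n(p) = p (n(p) = (1 - 1) + p = 0 + p = p)
(146 + (-41 - 32)/(14 - 5))*n(4) = (146 + (-41 - 32)/(14 - 5))*4 = (146 - 73/9)*4 = (1241/9)*4 = 4964/9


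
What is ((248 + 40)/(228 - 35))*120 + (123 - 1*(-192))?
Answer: 95355/193 ≈ 494.07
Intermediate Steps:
((248 + 40)/(228 - 35))*120 + (123 - 1*(-192)) = (288/193)*120 + (123 + 192) = (288*(1/193))*120 + 315 = (288/193)*120 + 315 = 34560/193 + 315 = 95355/193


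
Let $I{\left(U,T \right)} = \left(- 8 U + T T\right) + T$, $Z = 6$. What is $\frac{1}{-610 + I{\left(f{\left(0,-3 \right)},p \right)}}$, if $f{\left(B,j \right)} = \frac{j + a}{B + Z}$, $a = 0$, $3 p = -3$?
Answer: $- \frac{1}{606} \approx -0.0016502$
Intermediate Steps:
$p = -1$ ($p = \frac{1}{3} \left(-3\right) = -1$)
$f{\left(B,j \right)} = \frac{j}{6 + B}$ ($f{\left(B,j \right)} = \frac{j + 0}{B + 6} = \frac{j}{6 + B}$)
$I{\left(U,T \right)} = T + T^{2} - 8 U$ ($I{\left(U,T \right)} = \left(- 8 U + T^{2}\right) + T = \left(T^{2} - 8 U\right) + T = T + T^{2} - 8 U$)
$\frac{1}{-610 + I{\left(f{\left(0,-3 \right)},p \right)}} = \frac{1}{-610 - \left(1 - 1 + 8 \left(-3\right) \frac{1}{6 + 0}\right)} = \frac{1}{-610 - 8 \left(-3\right) \frac{1}{6}} = \frac{1}{-610 - -4} = \frac{1}{-610 + \left(-1 + 1 + 4\right)} = \frac{1}{-610 + 4} = \frac{1}{-606} = - \frac{1}{606}$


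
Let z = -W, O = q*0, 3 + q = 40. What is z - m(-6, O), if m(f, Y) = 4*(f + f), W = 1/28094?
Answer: 1348511/28094 ≈ 48.000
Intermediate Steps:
q = 37 (q = -3 + 40 = 37)
W = 1/28094 ≈ 3.5595e-5
O = 0 (O = 37*0 = 0)
z = -1/28094 (z = -1*1/28094 = -1/28094 ≈ -3.5595e-5)
m(f, Y) = 8*f (m(f, Y) = 4*(2*f) = 8*f)
z - m(-6, O) = -1/28094 - 8*(-6) = -1/28094 - 1*(-48) = -1/28094 + 48 = 1348511/28094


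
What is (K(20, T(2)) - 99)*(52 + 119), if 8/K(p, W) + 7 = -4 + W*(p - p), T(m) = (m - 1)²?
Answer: -187587/11 ≈ -17053.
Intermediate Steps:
T(m) = (-1 + m)²
K(p, W) = -8/11 (K(p, W) = 8/(-7 + (-4 + W*(p - p))) = 8/(-7 + (-4 + W*0)) = 8/(-7 + (-4 + 0)) = 8/(-7 - 4) = 8/(-11) = 8*(-1/11) = -8/11)
(K(20, T(2)) - 99)*(52 + 119) = (-8/11 - 99)*(52 + 119) = -1097/11*171 = -187587/11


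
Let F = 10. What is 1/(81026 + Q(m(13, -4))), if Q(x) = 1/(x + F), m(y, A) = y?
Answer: 23/1863599 ≈ 1.2342e-5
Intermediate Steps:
Q(x) = 1/(10 + x) (Q(x) = 1/(x + 10) = 1/(10 + x))
1/(81026 + Q(m(13, -4))) = 1/(81026 + 1/(10 + 13)) = 1/(81026 + 1/23) = 1/(1863599/23) = 23/1863599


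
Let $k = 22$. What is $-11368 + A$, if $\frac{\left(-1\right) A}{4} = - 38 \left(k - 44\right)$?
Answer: $-14712$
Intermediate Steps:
$A = -3344$ ($A = - 4 \left(- 38 \left(22 - 44\right)\right) = - 4 \left(\left(-38\right) \left(-22\right)\right) = \left(-4\right) 836 = -3344$)
$-11368 + A = -11368 - 3344 = -14712$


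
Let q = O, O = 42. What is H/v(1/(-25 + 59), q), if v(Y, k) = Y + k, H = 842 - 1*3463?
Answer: -89114/1429 ≈ -62.361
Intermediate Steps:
q = 42
H = -2621 (H = 842 - 3463 = -2621)
H/v(1/(-25 + 59), q) = -2621/(1/(-25 + 59) + 42) = -2621/(1/34 + 42) = -2621/1429/34 = -2621*34/1429 = -89114/1429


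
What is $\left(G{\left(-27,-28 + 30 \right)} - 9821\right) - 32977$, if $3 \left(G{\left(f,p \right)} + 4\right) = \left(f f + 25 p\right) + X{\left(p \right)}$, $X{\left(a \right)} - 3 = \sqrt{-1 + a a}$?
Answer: $- \frac{127624}{3} + \frac{\sqrt{3}}{3} \approx -42541.0$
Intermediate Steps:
$X{\left(a \right)} = 3 + \sqrt{-1 + a^{2}}$ ($X{\left(a \right)} = 3 + \sqrt{-1 + a a} = 3 + \sqrt{-1 + a^{2}}$)
$G{\left(f,p \right)} = -3 + \frac{f^{2}}{3} + \frac{\sqrt{-1 + p^{2}}}{3} + \frac{25 p}{3}$ ($G{\left(f,p \right)} = -4 + \frac{\left(f f + 25 p\right) + \left(3 + \sqrt{-1 + p^{2}}\right)}{3} = -4 + \frac{\left(f^{2} + 25 p\right) + \left(3 + \sqrt{-1 + p^{2}}\right)}{3} = -4 + \frac{3 + f^{2} + \sqrt{-1 + p^{2}} + 25 p}{3} = -4 + \left(1 + \frac{f^{2}}{3} + \frac{\sqrt{-1 + p^{2}}}{3} + \frac{25 p}{3}\right) = -3 + \frac{f^{2}}{3} + \frac{\sqrt{-1 + p^{2}}}{3} + \frac{25 p}{3}$)
$\left(G{\left(-27,-28 + 30 \right)} - 9821\right) - 32977 = \left(\left(-3 + \frac{\left(-27\right)^{2}}{3} + \frac{\sqrt{-1 + \left(-28 + 30\right)^{2}}}{3} + \frac{25 \left(-28 + 30\right)}{3}\right) - 9821\right) - 32977 = \left(\left(-3 + \frac{1}{3} \cdot 729 + \frac{\sqrt{-1 + 2^{2}}}{3} + \frac{25}{3} \cdot 2\right) - 9821\right) - 32977 = \left(\left(-3 + 243 + \frac{\sqrt{-1 + 4}}{3} + \frac{50}{3}\right) - 9821\right) - 32977 = \left(\left(-3 + 243 + \frac{\sqrt{3}}{3} + \frac{50}{3}\right) - 9821\right) - 32977 = \left(\left(\frac{770}{3} + \frac{\sqrt{3}}{3}\right) - 9821\right) - 32977 = \left(- \frac{28693}{3} + \frac{\sqrt{3}}{3}\right) - 32977 = - \frac{127624}{3} + \frac{\sqrt{3}}{3}$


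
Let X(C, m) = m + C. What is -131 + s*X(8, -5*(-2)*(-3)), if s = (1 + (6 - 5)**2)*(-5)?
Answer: 89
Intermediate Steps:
X(C, m) = C + m
s = -10 (s = (1 + 1**2)*(-5) = (1 + 1)*(-5) = 2*(-5) = -10)
-131 + s*X(8, -5*(-2)*(-3)) = -131 - 10*(8 - 5*(-2)*(-3)) = -131 - 10*(8 + 10*(-3)) = -131 - 10*(8 - 30) = -131 - 10*(-22) = -131 + 220 = 89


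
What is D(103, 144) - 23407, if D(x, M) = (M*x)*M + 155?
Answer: 2112556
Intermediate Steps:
D(x, M) = 155 + x*M**2 (D(x, M) = x*M**2 + 155 = 155 + x*M**2)
D(103, 144) - 23407 = (155 + 103*144**2) - 23407 = (155 + 103*20736) - 23407 = (155 + 2135808) - 23407 = 2135963 - 23407 = 2112556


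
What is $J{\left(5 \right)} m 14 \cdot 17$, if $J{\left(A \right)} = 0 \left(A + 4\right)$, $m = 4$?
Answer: $0$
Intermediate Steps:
$J{\left(A \right)} = 0$ ($J{\left(A \right)} = 0 \left(4 + A\right) = 0$)
$J{\left(5 \right)} m 14 \cdot 17 = 0 \cdot 4 \cdot 14 \cdot 17 = 0 \cdot 14 \cdot 17 = 0 \cdot 17 = 0$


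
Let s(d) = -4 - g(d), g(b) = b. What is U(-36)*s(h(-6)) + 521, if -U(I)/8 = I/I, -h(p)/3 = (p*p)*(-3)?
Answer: 3145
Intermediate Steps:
h(p) = 9*p² (h(p) = -3*p*p*(-3) = -3*p²*(-3) = -(-9)*p² = 9*p²)
s(d) = -4 - d
U(I) = -8 (U(I) = -8*I/I = -8*1 = -8)
U(-36)*s(h(-6)) + 521 = -8*(-4 - 9*(-6)²) + 521 = -8*(-4 - 9*36) + 521 = -8*(-4 - 1*324) + 521 = -8*(-4 - 324) + 521 = -8*(-328) + 521 = 2624 + 521 = 3145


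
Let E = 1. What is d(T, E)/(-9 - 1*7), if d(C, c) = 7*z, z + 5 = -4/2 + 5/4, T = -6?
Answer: 161/64 ≈ 2.5156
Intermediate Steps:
z = -23/4 (z = -5 + (-4/2 + 5/4) = -5 + (-4*1/2 + 5*(1/4)) = -5 + (-2 + 5/4) = -5 - 3/4 = -23/4 ≈ -5.7500)
d(C, c) = -161/4 (d(C, c) = 7*(-23/4) = -161/4)
d(T, E)/(-9 - 1*7) = -161/(4*(-9 - 1*7)) = -161/(4*(-9 - 7)) = -161/4/(-16) = -161/4*(-1/16) = 161/64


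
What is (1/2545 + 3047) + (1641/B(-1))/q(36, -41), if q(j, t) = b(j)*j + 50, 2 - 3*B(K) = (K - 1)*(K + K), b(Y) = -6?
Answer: 2587061547/844940 ≈ 3061.8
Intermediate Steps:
B(K) = 2/3 - 2*K*(-1 + K)/3 (B(K) = 2/3 - (K - 1)*(K + K)/3 = 2/3 - (-1 + K)*2*K/3 = 2/3 - 2*K*(-1 + K)/3)
q(j, t) = 50 - 6*j (q(j, t) = -6*j + 50 = 50 - 6*j)
(1/2545 + 3047) + (1641/B(-1))/q(36, -41) = (1/2545 + 3047) + (1641/(2/3 - 2/3*(-1)**2 + (2/3)*(-1)))/(50 - 6*36) = (1/2545 + 3047) + (1641/(2/3 - 2/3*1 - 2/3))/(50 - 216) = 7754616/2545 + (1641/(2/3 - 2/3 - 2/3))/(-166) = 7754616/2545 + (1641/(-2/3))*(-1/166) = 7754616/2545 + (1641*(-3/2))*(-1/166) = 7754616/2545 - 4923/2*(-1/166) = 7754616/2545 + 4923/332 = 2587061547/844940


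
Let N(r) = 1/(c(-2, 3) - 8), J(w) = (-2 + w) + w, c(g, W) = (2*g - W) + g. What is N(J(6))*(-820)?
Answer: 820/17 ≈ 48.235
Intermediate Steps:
c(g, W) = -W + 3*g (c(g, W) = (-W + 2*g) + g = -W + 3*g)
J(w) = -2 + 2*w
N(r) = -1/17 (N(r) = 1/((-1*3 + 3*(-2)) - 8) = 1/((-3 - 6) - 8) = 1/(-9 - 8) = 1/(-17) = -1/17)
N(J(6))*(-820) = -1/17*(-820) = 820/17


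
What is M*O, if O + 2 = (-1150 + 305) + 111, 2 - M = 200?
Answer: 145728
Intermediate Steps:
M = -198 (M = 2 - 1*200 = 2 - 200 = -198)
O = -736 (O = -2 + ((-1150 + 305) + 111) = -2 + (-845 + 111) = -2 - 734 = -736)
M*O = -198*(-736) = 145728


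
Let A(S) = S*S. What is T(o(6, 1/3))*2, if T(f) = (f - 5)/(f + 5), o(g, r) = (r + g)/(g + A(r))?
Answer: -109/83 ≈ -1.3133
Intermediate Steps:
A(S) = S**2
o(g, r) = (g + r)/(g + r**2) (o(g, r) = (r + g)/(g + r**2) = (g + r)/(g + r**2))
T(f) = (-5 + f)/(5 + f)
T(o(6, 1/3))*2 = ((-5 + (6 + 1/3)/(6 + (1/3)**2))/(5 + (6 + 1/3)/(6 + (1/3)**2)))*2 = ((-5 + (19/3)/(6 + 1/9))/(5 + (19/3)/(6 + 1/9)))*2 = ((-5 + (19/3)/(55/9))/(5 + (19/3)/(55/9)))*2 = ((-5 + (9/55)*(19/3))/(5 + (9/55)*(19/3)))*2 = ((-5 + 57/55)/(5 + 57/55))*2 = (-218/55/(332/55))*2 = ((55/332)*(-218/55))*2 = -109/166*2 = -109/83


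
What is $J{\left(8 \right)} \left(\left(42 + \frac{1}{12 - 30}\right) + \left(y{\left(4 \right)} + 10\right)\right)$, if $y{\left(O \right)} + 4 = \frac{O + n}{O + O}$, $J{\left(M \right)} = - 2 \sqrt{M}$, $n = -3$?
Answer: $- \frac{3461 \sqrt{2}}{18} \approx -271.92$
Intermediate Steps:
$y{\left(O \right)} = -4 + \frac{-3 + O}{2 O}$ ($y{\left(O \right)} = -4 + \frac{O - 3}{O + O} = -4 + \frac{-3 + O}{2 O}$)
$J{\left(8 \right)} \left(\left(42 + \frac{1}{12 - 30}\right) + \left(y{\left(4 \right)} + 10\right)\right) = - 2 \sqrt{8} \left(\left(42 + \frac{1}{12 - 30}\right) + \left(\frac{-3 - 28}{2 \cdot 4} + 10\right)\right) = - 2 \cdot 2 \sqrt{2} \left(\left(42 + \frac{1}{-18}\right) + \left(\frac{1}{2} \cdot \frac{1}{4} \left(-3 - 28\right) + 10\right)\right) = - 4 \sqrt{2} \left(\left(42 - \frac{1}{18}\right) + \left(\frac{1}{2} \cdot \frac{1}{4} \left(-31\right) + 10\right)\right) = - 4 \sqrt{2} \left(\frac{755}{18} + \left(- \frac{31}{8} + 10\right)\right) = - 4 \sqrt{2} \left(\frac{755}{18} + \frac{49}{8}\right) = - 4 \sqrt{2} \cdot \frac{3461}{72} = - \frac{3461 \sqrt{2}}{18}$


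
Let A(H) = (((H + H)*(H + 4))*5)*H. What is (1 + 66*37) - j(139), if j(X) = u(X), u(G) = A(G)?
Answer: -27626587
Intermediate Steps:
A(H) = 10*H**2*(4 + H) (A(H) = (((2*H)*(4 + H))*5)*H = ((2*H*(4 + H))*5)*H = (10*H*(4 + H))*H = 10*H**2*(4 + H))
u(G) = 10*G**2*(4 + G)
j(X) = 10*X**2*(4 + X)
(1 + 66*37) - j(139) = (1 + 66*37) - 10*139**2*(4 + 139) = (1 + 2442) - 10*19321*143 = 2443 - 1*27629030 = 2443 - 27629030 = -27626587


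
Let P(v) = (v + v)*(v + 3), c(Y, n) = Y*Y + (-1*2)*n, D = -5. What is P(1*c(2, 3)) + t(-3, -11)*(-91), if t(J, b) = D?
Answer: 451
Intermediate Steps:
t(J, b) = -5
c(Y, n) = Y² - 2*n
P(v) = 2*v*(3 + v) (P(v) = (2*v)*(3 + v) = 2*v*(3 + v))
P(1*c(2, 3)) + t(-3, -11)*(-91) = 2*(1*(2² - 2*3))*(3 + 1*(2² - 2*3)) - 5*(-91) = 2*(1*(4 - 6))*(3 + 1*(4 - 6)) + 455 = 2*(1*(-2))*(3 + 1*(-2)) + 455 = 2*(-2)*(3 - 2) + 455 = 2*(-2)*1 + 455 = -4 + 455 = 451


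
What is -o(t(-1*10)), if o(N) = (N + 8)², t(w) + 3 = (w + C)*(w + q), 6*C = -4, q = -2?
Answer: -17689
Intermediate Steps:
C = -⅔ (C = (⅙)*(-4) = -⅔ ≈ -0.66667)
t(w) = -3 + (-2 + w)*(-⅔ + w) (t(w) = -3 + (w - ⅔)*(w - 2) = -3 + (-⅔ + w)*(-2 + w) = -3 + (-2 + w)*(-⅔ + w))
o(N) = (8 + N)²
-o(t(-1*10)) = -(8 + (-5/3 + (-1*10)² - (-8)*10/3))² = -(8 + (-5/3 + (-10)² - 8/3*(-10)))² = -(8 + (-5/3 + 100 + 80/3))² = -(8 + 125)² = -1*133² = -1*17689 = -17689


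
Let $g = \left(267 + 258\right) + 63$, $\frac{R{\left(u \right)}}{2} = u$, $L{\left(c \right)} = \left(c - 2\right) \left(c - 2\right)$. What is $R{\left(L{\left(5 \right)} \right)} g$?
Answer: $10584$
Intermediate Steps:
$L{\left(c \right)} = \left(-2 + c\right)^{2}$ ($L{\left(c \right)} = \left(-2 + c\right) \left(c + \left(-4 + 2\right)\right) = \left(-2 + c\right) \left(c - 2\right) = \left(-2 + c\right) \left(-2 + c\right) = \left(-2 + c\right)^{2}$)
$R{\left(u \right)} = 2 u$
$g = 588$ ($g = 525 + 63 = 588$)
$R{\left(L{\left(5 \right)} \right)} g = 2 \left(-2 + 5\right)^{2} \cdot 588 = 2 \cdot 3^{2} \cdot 588 = 2 \cdot 9 \cdot 588 = 18 \cdot 588 = 10584$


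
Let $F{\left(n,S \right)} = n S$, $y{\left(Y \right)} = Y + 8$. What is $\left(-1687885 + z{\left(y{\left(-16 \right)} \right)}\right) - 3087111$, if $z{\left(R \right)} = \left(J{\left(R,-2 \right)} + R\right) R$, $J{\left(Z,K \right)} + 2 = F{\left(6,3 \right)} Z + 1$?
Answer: $-4773772$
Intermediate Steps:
$y{\left(Y \right)} = 8 + Y$
$F{\left(n,S \right)} = S n$
$J{\left(Z,K \right)} = -1 + 18 Z$ ($J{\left(Z,K \right)} = -2 + \left(3 \cdot 6 Z + 1\right) = -2 + \left(18 Z + 1\right) = -2 + \left(1 + 18 Z\right) = -1 + 18 Z$)
$z{\left(R \right)} = R \left(-1 + 19 R\right)$ ($z{\left(R \right)} = \left(\left(-1 + 18 R\right) + R\right) R = \left(-1 + 19 R\right) R = R \left(-1 + 19 R\right)$)
$\left(-1687885 + z{\left(y{\left(-16 \right)} \right)}\right) - 3087111 = \left(-1687885 + \left(8 - 16\right) \left(-1 + 19 \left(8 - 16\right)\right)\right) - 3087111 = \left(-1687885 - 8 \left(-1 + 19 \left(-8\right)\right)\right) - 3087111 = \left(-1687885 - 8 \left(-1 - 152\right)\right) - 3087111 = \left(-1687885 - -1224\right) - 3087111 = \left(-1687885 + 1224\right) - 3087111 = -1686661 - 3087111 = -4773772$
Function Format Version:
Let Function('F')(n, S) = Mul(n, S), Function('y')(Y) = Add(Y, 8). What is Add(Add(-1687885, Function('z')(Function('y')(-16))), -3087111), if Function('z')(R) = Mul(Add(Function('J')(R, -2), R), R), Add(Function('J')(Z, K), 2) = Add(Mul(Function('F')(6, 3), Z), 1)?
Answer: -4773772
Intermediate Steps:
Function('y')(Y) = Add(8, Y)
Function('F')(n, S) = Mul(S, n)
Function('J')(Z, K) = Add(-1, Mul(18, Z)) (Function('J')(Z, K) = Add(-2, Add(Mul(Mul(3, 6), Z), 1)) = Add(-2, Add(Mul(18, Z), 1)) = Add(-2, Add(1, Mul(18, Z))) = Add(-1, Mul(18, Z)))
Function('z')(R) = Mul(R, Add(-1, Mul(19, R))) (Function('z')(R) = Mul(Add(Add(-1, Mul(18, R)), R), R) = Mul(Add(-1, Mul(19, R)), R) = Mul(R, Add(-1, Mul(19, R))))
Add(Add(-1687885, Function('z')(Function('y')(-16))), -3087111) = Add(Add(-1687885, Mul(Add(8, -16), Add(-1, Mul(19, Add(8, -16))))), -3087111) = Add(Add(-1687885, Mul(-8, Add(-1, Mul(19, -8)))), -3087111) = Add(Add(-1687885, Mul(-8, Add(-1, -152))), -3087111) = Add(Add(-1687885, Mul(-8, -153)), -3087111) = Add(Add(-1687885, 1224), -3087111) = Add(-1686661, -3087111) = -4773772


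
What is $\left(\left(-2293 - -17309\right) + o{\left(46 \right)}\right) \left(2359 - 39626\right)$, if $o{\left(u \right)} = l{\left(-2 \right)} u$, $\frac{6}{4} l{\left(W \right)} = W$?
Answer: $- \frac{1671946688}{3} \approx -5.5732 \cdot 10^{8}$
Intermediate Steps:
$l{\left(W \right)} = \frac{2 W}{3}$
$o{\left(u \right)} = - \frac{4 u}{3}$ ($o{\left(u \right)} = \frac{2}{3} \left(-2\right) u = - \frac{4 u}{3}$)
$\left(\left(-2293 - -17309\right) + o{\left(46 \right)}\right) \left(2359 - 39626\right) = \left(\left(-2293 - -17309\right) - \frac{184}{3}\right) \left(2359 - 39626\right) = \left(\left(-2293 + 17309\right) - \frac{184}{3}\right) \left(-37267\right) = \left(15016 - \frac{184}{3}\right) \left(-37267\right) = \frac{44864}{3} \left(-37267\right) = - \frac{1671946688}{3}$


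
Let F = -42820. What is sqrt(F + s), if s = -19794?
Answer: I*sqrt(62614) ≈ 250.23*I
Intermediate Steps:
sqrt(F + s) = sqrt(-42820 - 19794) = sqrt(-62614) = I*sqrt(62614)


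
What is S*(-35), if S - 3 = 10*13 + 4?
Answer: -4795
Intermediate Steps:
S = 137 (S = 3 + (10*13 + 4) = 3 + (130 + 4) = 3 + 134 = 137)
S*(-35) = 137*(-35) = -4795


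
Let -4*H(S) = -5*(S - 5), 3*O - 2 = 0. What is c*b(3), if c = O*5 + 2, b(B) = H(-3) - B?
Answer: -208/3 ≈ -69.333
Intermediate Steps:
O = ⅔ (O = ⅔ + (⅓)*0 = ⅔ + 0 = ⅔ ≈ 0.66667)
H(S) = -25/4 + 5*S/4 (H(S) = -(-5)*(S - 5)/4 = -(-5)*(-5 + S)/4 = -(25 - 5*S)/4 = -25/4 + 5*S/4)
b(B) = -10 - B (b(B) = (-25/4 + (5/4)*(-3)) - B = (-25/4 - 15/4) - B = -10 - B)
c = 16/3 (c = (⅔)*5 + 2 = 10/3 + 2 = 16/3 ≈ 5.3333)
c*b(3) = 16*(-10 - 1*3)/3 = 16*(-10 - 3)/3 = (16/3)*(-13) = -208/3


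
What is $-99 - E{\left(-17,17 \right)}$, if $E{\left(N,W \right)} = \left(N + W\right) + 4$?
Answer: $-103$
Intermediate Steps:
$E{\left(N,W \right)} = 4 + N + W$
$-99 - E{\left(-17,17 \right)} = -99 - \left(4 - 17 + 17\right) = -99 - 4 = -103$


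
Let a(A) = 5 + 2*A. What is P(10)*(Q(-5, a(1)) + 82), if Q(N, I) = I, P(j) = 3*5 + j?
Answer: 2225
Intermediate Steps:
P(j) = 15 + j
P(10)*(Q(-5, a(1)) + 82) = (15 + 10)*((5 + 2*1) + 82) = 25*((5 + 2) + 82) = 25*(7 + 82) = 25*89 = 2225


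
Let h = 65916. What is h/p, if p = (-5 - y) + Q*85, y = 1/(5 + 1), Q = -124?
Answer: -395496/63271 ≈ -6.2508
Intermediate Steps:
y = 1/6 ≈ 0.16667
p = -63271/6 (p = (-5 - 1*1/6) - 124*85 = (-5 - 1/6) - 10540 = -31/6 - 10540 = -63271/6 ≈ -10545.)
h/p = 65916/(-63271/6) = 65916*(-6/63271) = -395496/63271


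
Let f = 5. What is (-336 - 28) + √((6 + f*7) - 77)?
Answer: -364 + 6*I ≈ -364.0 + 6.0*I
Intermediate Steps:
(-336 - 28) + √((6 + f*7) - 77) = (-336 - 28) + √((6 + 5*7) - 77) = -364 + √((6 + 35) - 77) = -364 + √(41 - 77) = -364 + √(-36) = -364 + 6*I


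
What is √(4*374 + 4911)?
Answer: √6407 ≈ 80.044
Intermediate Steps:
√(4*374 + 4911) = √(1496 + 4911) = √6407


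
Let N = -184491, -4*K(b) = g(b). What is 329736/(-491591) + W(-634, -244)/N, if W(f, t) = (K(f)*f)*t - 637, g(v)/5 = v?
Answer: -60327895539689/90694115181 ≈ -665.18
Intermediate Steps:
g(v) = 5*v
K(b) = -5*b/4
W(f, t) = -637 - 5*t*f²/4 (W(f, t) = ((-5*f/4)*f)*t - 637 = (-5*f²/4)*t - 637 = -5*t*f²/4 - 637 = -637 - 5*t*f²/4)
329736/(-491591) + W(-634, -244)/N = 329736/(-491591) + (-637 - 5/4*(-244)*(-634)²)/(-184491) = 329736*(-1/491591) + (-637 - 5/4*(-244)*401956)*(-1/184491) = -329736/491591 + (-637 + 122596580)*(-1/184491) = -329736/491591 + 122595943*(-1/184491) = -329736/491591 - 122595943/184491 = -60327895539689/90694115181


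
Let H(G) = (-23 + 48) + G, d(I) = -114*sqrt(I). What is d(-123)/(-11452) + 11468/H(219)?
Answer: 47 + 57*I*sqrt(123)/5726 ≈ 47.0 + 0.1104*I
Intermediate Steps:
H(G) = 25 + G
d(-123)/(-11452) + 11468/H(219) = -114*I*sqrt(123)/(-11452) + 11468/(25 + 219) = -114*I*sqrt(123)*(-1/11452) + 11468/244 = -114*I*sqrt(123)*(-1/11452) + 11468*(1/244) = 57*I*sqrt(123)/5726 + 47 = 47 + 57*I*sqrt(123)/5726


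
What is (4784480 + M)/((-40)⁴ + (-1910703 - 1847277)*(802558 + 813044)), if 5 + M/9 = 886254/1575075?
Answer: -2511950644637/3187635443015099000 ≈ -7.8803e-7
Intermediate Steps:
M = -20967363/525025 (M = -45 + 9*(886254/1575075) = -45 + 9*(886254*(1/1575075)) = -45 + 9*(295418/525025) = -45 + 2658762/525025 = -20967363/525025 ≈ -39.936)
(4784480 + M)/((-40)⁴ + (-1910703 - 1847277)*(802558 + 813044)) = (4784480 - 20967363/525025)/((-40)⁴ + (-1910703 - 1847277)*(802558 + 813044)) = 2511950644637/(525025*(2560000 - 3757980*1615602)) = 2511950644637/(525025*(2560000 - 6071400003960)) = (2511950644637/525025)/(-6071397443960) = (2511950644637/525025)*(-1/6071397443960) = -2511950644637/3187635443015099000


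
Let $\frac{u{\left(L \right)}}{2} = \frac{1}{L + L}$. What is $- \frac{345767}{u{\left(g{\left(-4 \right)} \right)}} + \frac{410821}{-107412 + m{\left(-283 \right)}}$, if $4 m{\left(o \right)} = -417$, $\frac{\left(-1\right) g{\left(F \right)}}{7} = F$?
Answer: $- \frac{4163665619224}{430065} \approx -9.6815 \cdot 10^{6}$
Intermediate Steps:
$g{\left(F \right)} = - 7 F$
$m{\left(o \right)} = - \frac{417}{4}$ ($m{\left(o \right)} = \frac{1}{4} \left(-417\right) = - \frac{417}{4}$)
$u{\left(L \right)} = \frac{1}{L}$ ($u{\left(L \right)} = \frac{2}{L + L} = \frac{2}{2 L} = 2 \frac{1}{2 L} = \frac{1}{L}$)
$- \frac{345767}{u{\left(g{\left(-4 \right)} \right)}} + \frac{410821}{-107412 + m{\left(-283 \right)}} = - \frac{345767}{\frac{1}{\left(-7\right) \left(-4\right)}} + \frac{410821}{-107412 - \frac{417}{4}} = - \frac{345767}{\frac{1}{28}} + \frac{410821}{- \frac{430065}{4}} = - 345767 \frac{1}{\frac{1}{28}} + 410821 \left(- \frac{4}{430065}\right) = \left(-345767\right) 28 - \frac{1643284}{430065} = -9681476 - \frac{1643284}{430065} = - \frac{4163665619224}{430065}$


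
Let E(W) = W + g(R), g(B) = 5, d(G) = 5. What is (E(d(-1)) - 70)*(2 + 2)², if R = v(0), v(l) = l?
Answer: -960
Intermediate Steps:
R = 0
E(W) = 5 + W (E(W) = W + 5 = 5 + W)
(E(d(-1)) - 70)*(2 + 2)² = ((5 + 5) - 70)*(2 + 2)² = (10 - 70)*4² = -60*16 = -960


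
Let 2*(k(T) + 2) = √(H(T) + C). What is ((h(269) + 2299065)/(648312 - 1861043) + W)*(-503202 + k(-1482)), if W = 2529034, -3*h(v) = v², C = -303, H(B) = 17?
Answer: -356156448622939424/279861 + 4600553485364*I*√286/3638193 ≈ -1.2726e+12 + 2.1385e+7*I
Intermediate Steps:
h(v) = -v²/3
k(T) = -2 + I*√286/2 (k(T) = -2 + √(17 - 303)/2 = -2 + √(-286)/2 = -2 + (I*√286)/2 = -2 + I*√286/2)
((h(269) + 2299065)/(648312 - 1861043) + W)*(-503202 + k(-1482)) = ((-⅓*269² + 2299065)/(648312 - 1861043) + 2529034)*(-503202 + (-2 + I*√286/2)) = ((-⅓*72361 + 2299065)/(-1212731) + 2529034)*(-503204 + I*√286/2) = ((-72361/3 + 2299065)*(-1/1212731) + 2529034)*(-503204 + I*√286/2) = ((6824834/3)*(-1/1212731) + 2529034)*(-503204 + I*√286/2) = (-6824834/3638193 + 2529034)*(-503204 + I*√286/2) = 9201106970728*(-503204 + I*√286/2)/3638193 = -356156448622939424/279861 + 4600553485364*I*√286/3638193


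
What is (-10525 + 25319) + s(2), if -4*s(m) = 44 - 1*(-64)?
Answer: 14767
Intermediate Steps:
s(m) = -27 (s(m) = -(44 - 1*(-64))/4 = -(44 + 64)/4 = -¼*108 = -27)
(-10525 + 25319) + s(2) = (-10525 + 25319) - 27 = 14794 - 27 = 14767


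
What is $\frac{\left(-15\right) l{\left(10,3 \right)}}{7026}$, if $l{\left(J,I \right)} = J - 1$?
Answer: $- \frac{45}{2342} \approx -0.019214$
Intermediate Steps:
$l{\left(J,I \right)} = -1 + J$
$\frac{\left(-15\right) l{\left(10,3 \right)}}{7026} = \frac{\left(-15\right) \left(-1 + 10\right)}{7026} = \left(-15\right) 9 \cdot \frac{1}{7026} = \left(-135\right) \frac{1}{7026} = - \frac{45}{2342}$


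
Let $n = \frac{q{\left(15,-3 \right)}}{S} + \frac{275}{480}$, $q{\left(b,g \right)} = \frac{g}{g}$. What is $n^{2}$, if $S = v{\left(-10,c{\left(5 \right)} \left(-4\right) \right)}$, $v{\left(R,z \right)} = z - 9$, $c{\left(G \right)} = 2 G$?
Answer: $\frac{6754801}{22127616} \approx 0.30527$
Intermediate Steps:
$q{\left(b,g \right)} = 1$
$v{\left(R,z \right)} = -9 + z$
$S = -49$ ($S = -9 + 2 \cdot 5 \left(-4\right) = -9 + 10 \left(-4\right) = -9 - 40 = -49$)
$n = \frac{2599}{4704}$ ($n = 1 \frac{1}{-49} + \frac{275}{480} = 1 \left(- \frac{1}{49}\right) + 275 \cdot \frac{1}{480} = - \frac{1}{49} + \frac{55}{96} = \frac{2599}{4704} \approx 0.55251$)
$n^{2} = \left(\frac{2599}{4704}\right)^{2} = \frac{6754801}{22127616}$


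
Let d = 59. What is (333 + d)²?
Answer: 153664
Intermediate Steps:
(333 + d)² = (333 + 59)² = 392² = 153664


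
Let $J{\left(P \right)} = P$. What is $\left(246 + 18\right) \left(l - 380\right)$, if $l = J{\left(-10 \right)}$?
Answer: $-102960$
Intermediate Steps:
$l = -10$
$\left(246 + 18\right) \left(l - 380\right) = \left(246 + 18\right) \left(-10 - 380\right) = 264 \left(-390\right) = -102960$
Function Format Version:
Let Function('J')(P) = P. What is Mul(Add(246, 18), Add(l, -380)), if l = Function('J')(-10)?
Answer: -102960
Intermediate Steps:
l = -10
Mul(Add(246, 18), Add(l, -380)) = Mul(Add(246, 18), Add(-10, -380)) = Mul(264, -390) = -102960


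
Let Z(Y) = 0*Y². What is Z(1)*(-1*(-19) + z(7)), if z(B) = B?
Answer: 0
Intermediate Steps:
Z(Y) = 0
Z(1)*(-1*(-19) + z(7)) = 0*(-1*(-19) + 7) = 0*(19 + 7) = 0*26 = 0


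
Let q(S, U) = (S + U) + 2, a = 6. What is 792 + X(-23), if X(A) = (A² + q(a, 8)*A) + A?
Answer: 930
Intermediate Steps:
q(S, U) = 2 + S + U
X(A) = A² + 17*A (X(A) = (A² + (2 + 6 + 8)*A) + A = (A² + 16*A) + A = A² + 17*A)
792 + X(-23) = 792 - 23*(17 - 23) = 792 - 23*(-6) = 792 + 138 = 930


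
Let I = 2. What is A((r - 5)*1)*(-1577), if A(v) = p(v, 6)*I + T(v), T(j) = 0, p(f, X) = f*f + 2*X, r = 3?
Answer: -50464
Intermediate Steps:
p(f, X) = f² + 2*X
A(v) = 24 + 2*v² (A(v) = (v² + 2*6)*2 + 0 = (v² + 12)*2 + 0 = (12 + v²)*2 + 0 = (24 + 2*v²) + 0 = 24 + 2*v²)
A((r - 5)*1)*(-1577) = (24 + 2*((3 - 5)*1)²)*(-1577) = (24 + 2*(-2*1)²)*(-1577) = (24 + 2*(-2)²)*(-1577) = (24 + 2*4)*(-1577) = (24 + 8)*(-1577) = 32*(-1577) = -50464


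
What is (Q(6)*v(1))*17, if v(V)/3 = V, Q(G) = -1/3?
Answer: -17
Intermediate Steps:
Q(G) = -⅓ (Q(G) = -1*⅓ = -⅓)
v(V) = 3*V
(Q(6)*v(1))*17 = -1*17 = -17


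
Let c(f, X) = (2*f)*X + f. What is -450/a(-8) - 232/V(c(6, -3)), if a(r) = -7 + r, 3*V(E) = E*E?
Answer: 2192/75 ≈ 29.227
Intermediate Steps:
c(f, X) = f + 2*X*f (c(f, X) = 2*X*f + f = f + 2*X*f)
V(E) = E²/3 (V(E) = (E*E)/3 = E²/3)
-450/a(-8) - 232/V(c(6, -3)) = -450/(-7 - 8) - 232*1/(12*(1 + 2*(-3))²) = -450/(-15) - 232*1/(12*(1 - 6)²) = -450*(-1/15) - 232/((6*(-5))²/3) = 30 - 232/((⅓)*(-30)²) = 30 - 232/((⅓)*900) = 30 - 232/300 = 30 - 232*1/300 = 30 - 58/75 = 2192/75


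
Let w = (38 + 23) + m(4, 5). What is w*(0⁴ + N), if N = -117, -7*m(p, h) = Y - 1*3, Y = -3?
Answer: -50661/7 ≈ -7237.3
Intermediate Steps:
m(p, h) = 6/7 (m(p, h) = -(-3 - 1*3)/7 = -(-3 - 3)/7 = -⅐*(-6) = 6/7)
w = 433/7 (w = (38 + 23) + 6/7 = 61 + 6/7 = 433/7 ≈ 61.857)
w*(0⁴ + N) = 433*(0⁴ - 117)/7 = 433*(0 - 117)/7 = (433/7)*(-117) = -50661/7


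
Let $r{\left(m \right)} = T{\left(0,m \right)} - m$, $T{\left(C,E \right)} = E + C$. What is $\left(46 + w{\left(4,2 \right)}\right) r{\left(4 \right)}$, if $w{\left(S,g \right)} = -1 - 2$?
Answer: $0$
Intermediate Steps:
$T{\left(C,E \right)} = C + E$
$w{\left(S,g \right)} = -3$ ($w{\left(S,g \right)} = -1 - 2 = -3$)
$r{\left(m \right)} = 0$ ($r{\left(m \right)} = \left(0 + m\right) - m = m - m = 0$)
$\left(46 + w{\left(4,2 \right)}\right) r{\left(4 \right)} = \left(46 - 3\right) 0 = 43 \cdot 0 = 0$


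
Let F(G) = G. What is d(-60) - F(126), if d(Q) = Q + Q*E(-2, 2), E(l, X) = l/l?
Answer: -246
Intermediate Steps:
E(l, X) = 1
d(Q) = 2*Q (d(Q) = Q + Q*1 = Q + Q = 2*Q)
d(-60) - F(126) = 2*(-60) - 1*126 = -120 - 126 = -246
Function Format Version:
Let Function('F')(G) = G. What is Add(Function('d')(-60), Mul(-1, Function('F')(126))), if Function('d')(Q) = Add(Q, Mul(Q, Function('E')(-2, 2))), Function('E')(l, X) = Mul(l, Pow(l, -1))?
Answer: -246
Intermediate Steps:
Function('E')(l, X) = 1
Function('d')(Q) = Mul(2, Q) (Function('d')(Q) = Add(Q, Mul(Q, 1)) = Add(Q, Q) = Mul(2, Q))
Add(Function('d')(-60), Mul(-1, Function('F')(126))) = Add(Mul(2, -60), Mul(-1, 126)) = Add(-120, -126) = -246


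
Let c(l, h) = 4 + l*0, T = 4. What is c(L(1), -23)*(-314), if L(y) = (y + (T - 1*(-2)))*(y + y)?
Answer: -1256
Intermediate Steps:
L(y) = 2*y*(6 + y) (L(y) = (y + (4 - 1*(-2)))*(y + y) = (y + (4 + 2))*(2*y) = (y + 6)*(2*y) = (6 + y)*(2*y) = 2*y*(6 + y))
c(l, h) = 4 (c(l, h) = 4 + 0 = 4)
c(L(1), -23)*(-314) = 4*(-314) = -1256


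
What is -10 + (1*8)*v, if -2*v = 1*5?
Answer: -30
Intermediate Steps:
v = -5/2 ≈ -2.5000
-10 + (1*8)*v = -10 + (1*8)*(-5/2) = -10 + 8*(-5/2) = -10 - 20 = -30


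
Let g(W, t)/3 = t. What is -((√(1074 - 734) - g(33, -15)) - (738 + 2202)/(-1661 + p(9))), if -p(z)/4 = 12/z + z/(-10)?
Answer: -23805/509 - 2*√85 ≈ -65.207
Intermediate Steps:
g(W, t) = 3*t
p(z) = -48/z + 2*z/5 (p(z) = -4*(12/z + z/(-10)) = -4*(12/z + z*(-⅒)) = -4*(12/z - z/10) = -48/z + 2*z/5)
-((√(1074 - 734) - g(33, -15)) - (738 + 2202)/(-1661 + p(9))) = -((√(1074 - 734) - 3*(-15)) - (738 + 2202)/(-1661 + (-48/9 + (⅖)*9))) = -((√340 - 1*(-45)) - 2940/(-1661 + (-48*⅑ + 18/5))) = -((2*√85 + 45) - 2940/(-1661 + (-16/3 + 18/5))) = -((45 + 2*√85) - 2940/(-1661 - 26/15)) = -((45 + 2*√85) - 2940/(-24941/15)) = -((45 + 2*√85) - 2940*(-15)/24941) = -((45 + 2*√85) - 1*(-900/509)) = -((45 + 2*√85) + 900/509) = -(23805/509 + 2*√85) = -23805/509 - 2*√85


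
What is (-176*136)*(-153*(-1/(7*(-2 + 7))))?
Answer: -3662208/35 ≈ -1.0463e+5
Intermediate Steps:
(-176*136)*(-153*(-1/(7*(-2 + 7)))) = -(-3662208)/(5*(-7)) = -(-3662208)/(-35) = -(-3662208)*(-1)/35 = -23936*153/35 = -3662208/35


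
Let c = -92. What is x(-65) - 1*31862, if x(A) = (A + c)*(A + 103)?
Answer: -37828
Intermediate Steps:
x(A) = (-92 + A)*(103 + A) (x(A) = (A - 92)*(A + 103) = (-92 + A)*(103 + A))
x(-65) - 1*31862 = (-9476 + (-65)² + 11*(-65)) - 1*31862 = (-9476 + 4225 - 715) - 31862 = -5966 - 31862 = -37828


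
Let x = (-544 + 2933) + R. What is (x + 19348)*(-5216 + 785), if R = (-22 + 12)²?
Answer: -96759747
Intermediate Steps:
R = 100 (R = (-10)² = 100)
x = 2489 (x = (-544 + 2933) + 100 = 2389 + 100 = 2489)
(x + 19348)*(-5216 + 785) = (2489 + 19348)*(-5216 + 785) = 21837*(-4431) = -96759747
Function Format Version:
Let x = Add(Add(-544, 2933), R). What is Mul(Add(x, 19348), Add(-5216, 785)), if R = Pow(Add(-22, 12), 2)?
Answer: -96759747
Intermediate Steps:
R = 100 (R = Pow(-10, 2) = 100)
x = 2489 (x = Add(Add(-544, 2933), 100) = Add(2389, 100) = 2489)
Mul(Add(x, 19348), Add(-5216, 785)) = Mul(Add(2489, 19348), Add(-5216, 785)) = Mul(21837, -4431) = -96759747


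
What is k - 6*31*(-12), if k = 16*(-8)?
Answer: 2104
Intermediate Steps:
k = -128
k - 6*31*(-12) = -128 - 6*31*(-12) = -128 - 186*(-12) = -128 - 1*(-2232) = -128 + 2232 = 2104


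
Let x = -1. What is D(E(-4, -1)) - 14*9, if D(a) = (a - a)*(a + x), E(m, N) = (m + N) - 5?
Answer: -126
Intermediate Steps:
E(m, N) = -5 + N + m (E(m, N) = (N + m) - 5 = -5 + N + m)
D(a) = 0 (D(a) = (a - a)*(a - 1) = 0*(-1 + a) = 0)
D(E(-4, -1)) - 14*9 = 0 - 14*9 = 0 - 126 = -126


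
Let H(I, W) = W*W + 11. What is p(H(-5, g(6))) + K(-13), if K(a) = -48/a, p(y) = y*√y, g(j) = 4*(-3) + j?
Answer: 48/13 + 47*√47 ≈ 325.91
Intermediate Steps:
g(j) = -12 + j
H(I, W) = 11 + W² (H(I, W) = W² + 11 = 11 + W²)
p(y) = y^(3/2)
p(H(-5, g(6))) + K(-13) = (11 + (-12 + 6)²)^(3/2) - 48/(-13) = (11 + (-6)²)^(3/2) - 48*(-1/13) = (11 + 36)^(3/2) + 48/13 = 47^(3/2) + 48/13 = 47*√47 + 48/13 = 48/13 + 47*√47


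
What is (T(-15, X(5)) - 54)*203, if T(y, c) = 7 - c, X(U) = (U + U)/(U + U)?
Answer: -9744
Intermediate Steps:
X(U) = 1 (X(U) = (2*U)/((2*U)) = (2*U)*(1/(2*U)) = 1)
(T(-15, X(5)) - 54)*203 = ((7 - 1*1) - 54)*203 = ((7 - 1) - 54)*203 = (6 - 54)*203 = -48*203 = -9744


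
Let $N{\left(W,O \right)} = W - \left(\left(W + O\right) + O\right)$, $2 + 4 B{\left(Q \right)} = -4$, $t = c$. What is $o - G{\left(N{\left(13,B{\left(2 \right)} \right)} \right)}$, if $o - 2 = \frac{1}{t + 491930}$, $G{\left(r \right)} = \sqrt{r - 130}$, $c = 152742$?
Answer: $\frac{1289345}{644672} - i \sqrt{127} \approx 2.0 - 11.269 i$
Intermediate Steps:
$t = 152742$
$B{\left(Q \right)} = - \frac{3}{2}$ ($B{\left(Q \right)} = - \frac{1}{2} + \frac{1}{4} \left(-4\right) = - \frac{1}{2} - 1 = - \frac{3}{2}$)
$N{\left(W,O \right)} = - 2 O$ ($N{\left(W,O \right)} = W - \left(\left(O + W\right) + O\right) = W - \left(W + 2 O\right) = - 2 O$)
$G{\left(r \right)} = \sqrt{-130 + r}$
$o = \frac{1289345}{644672}$ ($o = 2 + \frac{1}{152742 + 491930} = 2 + \frac{1}{644672} = \frac{1289345}{644672} \approx 2.0$)
$o - G{\left(N{\left(13,B{\left(2 \right)} \right)} \right)} = \frac{1289345}{644672} - \sqrt{-130 - -3} = \frac{1289345}{644672} - \sqrt{-130 + 3} = \frac{1289345}{644672} - \sqrt{-127} = \frac{1289345}{644672} - i \sqrt{127}$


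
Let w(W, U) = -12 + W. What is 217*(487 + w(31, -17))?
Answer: 109802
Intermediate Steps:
217*(487 + w(31, -17)) = 217*(487 + (-12 + 31)) = 217*(487 + 19) = 217*506 = 109802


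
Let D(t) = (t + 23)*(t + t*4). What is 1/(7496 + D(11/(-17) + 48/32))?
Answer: 1156/8782971 ≈ 0.00013162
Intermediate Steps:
D(t) = 5*t*(23 + t) (D(t) = (23 + t)*(t + 4*t) = (23 + t)*(5*t) = 5*t*(23 + t))
1/(7496 + D(11/(-17) + 48/32)) = 1/(7496 + 5*(11/(-17) + 48/32)*(23 + (11/(-17) + 48/32))) = 1/(7496 + 5*(11*(-1/17) + 48*(1/32))*(23 + (11*(-1/17) + 48*(1/32)))) = 1/(7496 + 5*(-11/17 + 3/2)*(23 + (-11/17 + 3/2))) = 1/(7496 + 5*(29/34)*(23 + 29/34)) = 1/(7496 + 5*(29/34)*(811/34)) = 1/(7496 + 117595/1156) = 1/(8782971/1156) = 1156/8782971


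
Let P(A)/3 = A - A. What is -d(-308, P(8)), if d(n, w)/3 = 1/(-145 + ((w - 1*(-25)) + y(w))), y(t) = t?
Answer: 1/40 ≈ 0.025000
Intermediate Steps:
P(A) = 0 (P(A) = 3*(A - A) = 3*0 = 0)
d(n, w) = 3/(-120 + 2*w) (d(n, w) = 3/(-145 + ((w - 1*(-25)) + w)) = 3/(-145 + ((w + 25) + w)) = 3/(-145 + ((25 + w) + w)) = 3/(-145 + (25 + 2*w)) = 3/(-120 + 2*w))
-d(-308, P(8)) = -3/(2*(-60 + 0)) = -3/(2*(-60)) = -3*(-1)/(2*60) = -1*(-1/40) = 1/40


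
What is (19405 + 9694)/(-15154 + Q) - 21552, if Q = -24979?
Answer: -864975515/40133 ≈ -21553.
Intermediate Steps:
(19405 + 9694)/(-15154 + Q) - 21552 = (19405 + 9694)/(-15154 - 24979) - 21552 = 29099/(-40133) - 21552 = 29099*(-1/40133) - 21552 = -29099/40133 - 21552 = -864975515/40133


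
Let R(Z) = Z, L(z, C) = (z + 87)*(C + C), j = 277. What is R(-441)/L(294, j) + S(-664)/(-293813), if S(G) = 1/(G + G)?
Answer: -28678464125/13726271115856 ≈ -0.0020893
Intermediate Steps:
L(z, C) = 2*C*(87 + z) (L(z, C) = (87 + z)*(2*C) = 2*C*(87 + z))
S(G) = 1/(2*G)
R(-441)/L(294, j) + S(-664)/(-293813) = -441*1/(554*(87 + 294)) + ((½)/(-664))/(-293813) = -441/(2*277*381) + ((½)*(-1/664))*(-1/293813) = -441/211074 - 1/1328*(-1/293813) = -441*1/211074 + 1/390183664 = -147/70358 + 1/390183664 = -28678464125/13726271115856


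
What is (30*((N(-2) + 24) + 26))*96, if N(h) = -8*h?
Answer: 190080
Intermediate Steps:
(30*((N(-2) + 24) + 26))*96 = (30*((-8*(-2) + 24) + 26))*96 = (30*((16 + 24) + 26))*96 = (30*(40 + 26))*96 = (30*66)*96 = 1980*96 = 190080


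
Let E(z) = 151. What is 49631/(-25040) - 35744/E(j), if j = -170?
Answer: -902524041/3781040 ≈ -238.70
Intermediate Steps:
49631/(-25040) - 35744/E(j) = 49631/(-25040) - 35744/151 = 49631*(-1/25040) - 35744*1/151 = -49631/25040 - 35744/151 = -902524041/3781040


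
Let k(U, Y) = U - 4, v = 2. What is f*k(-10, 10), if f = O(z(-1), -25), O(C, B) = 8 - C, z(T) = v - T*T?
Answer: -98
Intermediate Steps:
z(T) = 2 - T**2 (z(T) = 2 - T*T = 2 - T**2)
f = 7 (f = 8 - (2 - 1*(-1)**2) = 8 - (2 - 1*1) = 8 - (2 - 1) = 8 - 1*1 = 8 - 1 = 7)
k(U, Y) = -4 + U
f*k(-10, 10) = 7*(-4 - 10) = 7*(-14) = -98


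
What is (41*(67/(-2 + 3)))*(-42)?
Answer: -115374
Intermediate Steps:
(41*(67/(-2 + 3)))*(-42) = (41*(67/1))*(-42) = (41*(67*1))*(-42) = (41*67)*(-42) = 2747*(-42) = -115374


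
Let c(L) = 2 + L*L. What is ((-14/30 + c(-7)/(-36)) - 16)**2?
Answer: 1151329/3600 ≈ 319.81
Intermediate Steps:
c(L) = 2 + L**2
((-14/30 + c(-7)/(-36)) - 16)**2 = ((-14/30 + (2 + (-7)**2)/(-36)) - 16)**2 = ((-14*1/30 + (2 + 49)*(-1/36)) - 16)**2 = ((-7/15 + 51*(-1/36)) - 16)**2 = ((-7/15 - 17/12) - 16)**2 = (-113/60 - 16)**2 = (-1073/60)**2 = 1151329/3600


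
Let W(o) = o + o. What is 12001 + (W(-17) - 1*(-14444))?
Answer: 26411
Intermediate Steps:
W(o) = 2*o
12001 + (W(-17) - 1*(-14444)) = 12001 + (2*(-17) - 1*(-14444)) = 12001 + (-34 + 14444) = 12001 + 14410 = 26411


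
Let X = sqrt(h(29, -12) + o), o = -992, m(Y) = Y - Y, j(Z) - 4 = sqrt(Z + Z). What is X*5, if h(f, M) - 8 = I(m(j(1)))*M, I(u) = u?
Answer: 10*I*sqrt(246) ≈ 156.84*I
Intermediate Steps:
j(Z) = 4 + sqrt(2)*sqrt(Z) (j(Z) = 4 + sqrt(Z + Z) = 4 + sqrt(2*Z) = 4 + sqrt(2)*sqrt(Z))
m(Y) = 0
h(f, M) = 8 (h(f, M) = 8 + 0*M = 8 + 0 = 8)
X = 2*I*sqrt(246) (X = sqrt(8 - 992) = sqrt(-984) = 2*I*sqrt(246) ≈ 31.369*I)
X*5 = (2*I*sqrt(246))*5 = 10*I*sqrt(246)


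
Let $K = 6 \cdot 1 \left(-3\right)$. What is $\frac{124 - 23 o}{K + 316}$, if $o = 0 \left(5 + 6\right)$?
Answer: $\frac{62}{149} \approx 0.41611$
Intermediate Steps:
$o = 0$ ($o = 0 \cdot 11 = 0$)
$K = -18$ ($K = 6 \left(-3\right) = -18$)
$\frac{124 - 23 o}{K + 316} = \frac{124 - 0}{-18 + 316} = \frac{124 + 0}{298} = 124 \cdot \frac{1}{298} = \frac{62}{149}$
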